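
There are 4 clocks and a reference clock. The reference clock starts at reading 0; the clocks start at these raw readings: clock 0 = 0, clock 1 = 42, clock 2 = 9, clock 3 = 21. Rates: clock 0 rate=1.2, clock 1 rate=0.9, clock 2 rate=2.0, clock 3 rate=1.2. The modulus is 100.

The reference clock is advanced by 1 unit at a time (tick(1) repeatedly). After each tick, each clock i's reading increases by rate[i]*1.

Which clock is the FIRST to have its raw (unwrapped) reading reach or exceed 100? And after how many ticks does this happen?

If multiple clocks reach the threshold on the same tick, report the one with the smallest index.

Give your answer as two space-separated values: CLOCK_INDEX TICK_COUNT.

clock 0: start=0, rate=1.2, needs 100-0 = 100; ticks = ceil(100/1.2) = ceil(83.3333) = 84; reading at tick 84 = 0 + 1.2*84 = 100.8000
clock 1: start=42, rate=0.9, needs 100-42 = 58; ticks = ceil(58/0.9) = ceil(64.4444) = 65; reading at tick 65 = 42 + 0.9*65 = 100.5000
clock 2: start=9, rate=2.0, needs 100-9 = 91; ticks = ceil(91/2.0) = ceil(45.5000) = 46; reading at tick 46 = 9 + 2.0*46 = 101.0000
clock 3: start=21, rate=1.2, needs 100-21 = 79; ticks = ceil(79/1.2) = ceil(65.8333) = 66; reading at tick 66 = 21 + 1.2*66 = 100.2000
Minimum tick count = 46; winners = [2]; smallest index = 2

Answer: 2 46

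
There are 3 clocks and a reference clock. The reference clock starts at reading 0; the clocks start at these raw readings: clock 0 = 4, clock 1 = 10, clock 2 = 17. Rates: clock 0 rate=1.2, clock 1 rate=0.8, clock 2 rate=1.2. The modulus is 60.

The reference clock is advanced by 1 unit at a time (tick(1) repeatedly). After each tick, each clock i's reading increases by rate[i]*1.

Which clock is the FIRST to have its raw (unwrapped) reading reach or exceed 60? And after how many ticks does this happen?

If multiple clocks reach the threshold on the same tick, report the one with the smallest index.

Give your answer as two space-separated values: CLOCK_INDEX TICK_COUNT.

Answer: 2 36

Derivation:
clock 0: start=4, rate=1.2, needs 60-4 = 56; ticks = ceil(56/1.2) = ceil(46.6667) = 47; reading at tick 47 = 4 + 1.2*47 = 60.4000
clock 1: start=10, rate=0.8, needs 60-10 = 50; ticks = ceil(50/0.8) = ceil(62.5000) = 63; reading at tick 63 = 10 + 0.8*63 = 60.4000
clock 2: start=17, rate=1.2, needs 60-17 = 43; ticks = ceil(43/1.2) = ceil(35.8333) = 36; reading at tick 36 = 17 + 1.2*36 = 60.2000
Minimum tick count = 36; winners = [2]; smallest index = 2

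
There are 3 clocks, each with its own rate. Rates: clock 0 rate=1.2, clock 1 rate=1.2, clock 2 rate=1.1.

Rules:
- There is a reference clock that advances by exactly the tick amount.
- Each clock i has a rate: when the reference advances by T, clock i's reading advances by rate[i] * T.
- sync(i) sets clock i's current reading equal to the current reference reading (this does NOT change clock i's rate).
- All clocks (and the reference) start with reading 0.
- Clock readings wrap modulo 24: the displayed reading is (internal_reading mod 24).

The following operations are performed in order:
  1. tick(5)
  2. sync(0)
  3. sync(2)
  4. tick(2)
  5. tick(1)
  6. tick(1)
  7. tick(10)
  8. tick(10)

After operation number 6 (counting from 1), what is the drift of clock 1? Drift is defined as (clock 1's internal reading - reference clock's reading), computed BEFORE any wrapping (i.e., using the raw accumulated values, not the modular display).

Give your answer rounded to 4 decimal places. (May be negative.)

Answer: 1.8000

Derivation:
After op 1 tick(5): ref=5.0000 raw=[6.0000 6.0000 5.5000]
After op 2 sync(0): ref=5.0000 raw=[5.0000 6.0000 5.5000]
After op 3 sync(2): ref=5.0000 raw=[5.0000 6.0000 5.0000]
After op 4 tick(2): ref=7.0000 raw=[7.4000 8.4000 7.2000]
After op 5 tick(1): ref=8.0000 raw=[8.6000 9.6000 8.3000]
After op 6 tick(1): ref=9.0000 raw=[9.8000 10.8000 9.4000]
Drift of clock 1 after op 6: 10.8000 - 9.0000 = 1.8000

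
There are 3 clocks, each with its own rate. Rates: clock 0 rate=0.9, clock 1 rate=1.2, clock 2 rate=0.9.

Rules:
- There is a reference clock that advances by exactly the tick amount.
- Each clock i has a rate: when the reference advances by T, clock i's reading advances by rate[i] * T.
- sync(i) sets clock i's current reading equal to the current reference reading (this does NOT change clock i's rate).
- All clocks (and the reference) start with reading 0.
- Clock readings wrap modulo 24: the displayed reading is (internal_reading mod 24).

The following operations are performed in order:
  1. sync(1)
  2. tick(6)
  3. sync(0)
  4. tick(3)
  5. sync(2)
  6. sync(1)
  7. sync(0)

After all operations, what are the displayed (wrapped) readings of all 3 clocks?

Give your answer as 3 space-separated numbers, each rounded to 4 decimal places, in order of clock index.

Answer: 9.0000 9.0000 9.0000

Derivation:
After op 1 sync(1): ref=0.0000 raw=[0.0000 0.0000 0.0000]
After op 2 tick(6): ref=6.0000 raw=[5.4000 7.2000 5.4000]
After op 3 sync(0): ref=6.0000 raw=[6.0000 7.2000 5.4000]
After op 4 tick(3): ref=9.0000 raw=[8.7000 10.8000 8.1000]
After op 5 sync(2): ref=9.0000 raw=[8.7000 10.8000 9.0000]
After op 6 sync(1): ref=9.0000 raw=[8.7000 9.0000 9.0000]
After op 7 sync(0): ref=9.0000 raw=[9.0000 9.0000 9.0000]
Wrap final raw readings (mod 24): 9.0000 mod 24 = 9.0000; 9.0000 mod 24 = 9.0000; 9.0000 mod 24 = 9.0000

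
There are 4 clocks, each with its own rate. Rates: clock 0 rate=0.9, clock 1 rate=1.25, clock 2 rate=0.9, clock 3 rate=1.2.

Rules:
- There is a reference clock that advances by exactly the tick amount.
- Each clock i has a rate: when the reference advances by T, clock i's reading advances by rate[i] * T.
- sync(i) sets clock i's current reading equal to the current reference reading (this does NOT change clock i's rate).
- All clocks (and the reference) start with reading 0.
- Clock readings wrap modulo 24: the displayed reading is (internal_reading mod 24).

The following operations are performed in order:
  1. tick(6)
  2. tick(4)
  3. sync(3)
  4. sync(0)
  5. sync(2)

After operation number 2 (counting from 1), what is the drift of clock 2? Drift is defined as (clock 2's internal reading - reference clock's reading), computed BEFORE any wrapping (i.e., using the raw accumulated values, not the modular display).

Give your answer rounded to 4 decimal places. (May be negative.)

After op 1 tick(6): ref=6.0000 raw=[5.4000 7.5000 5.4000 7.2000]
After op 2 tick(4): ref=10.0000 raw=[9.0000 12.5000 9.0000 12.0000]
Drift of clock 2 after op 2: 9.0000 - 10.0000 = -1.0000

Answer: -1.0000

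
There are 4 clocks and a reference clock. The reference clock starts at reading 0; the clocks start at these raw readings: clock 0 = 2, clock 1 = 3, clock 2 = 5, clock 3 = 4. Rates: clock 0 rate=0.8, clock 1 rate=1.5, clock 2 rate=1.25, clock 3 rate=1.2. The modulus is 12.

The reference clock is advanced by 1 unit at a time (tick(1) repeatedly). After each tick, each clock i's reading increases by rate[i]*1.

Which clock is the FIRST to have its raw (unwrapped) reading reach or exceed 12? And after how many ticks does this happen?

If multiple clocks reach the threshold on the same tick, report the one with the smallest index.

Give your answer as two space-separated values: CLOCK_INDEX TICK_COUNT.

Answer: 1 6

Derivation:
clock 0: start=2, rate=0.8, needs 12-2 = 10; ticks = ceil(10/0.8) = ceil(12.5000) = 13; reading at tick 13 = 2 + 0.8*13 = 12.4000
clock 1: start=3, rate=1.5, needs 12-3 = 9; ticks = ceil(9/1.5) = ceil(6.0000) = 6; reading at tick 6 = 3 + 1.5*6 = 12.0000
clock 2: start=5, rate=1.25, needs 12-5 = 7; ticks = ceil(7/1.25) = ceil(5.6000) = 6; reading at tick 6 = 5 + 1.25*6 = 12.5000
clock 3: start=4, rate=1.2, needs 12-4 = 8; ticks = ceil(8/1.2) = ceil(6.6667) = 7; reading at tick 7 = 4 + 1.2*7 = 12.4000
Minimum tick count = 6; winners = [1, 2]; smallest index = 1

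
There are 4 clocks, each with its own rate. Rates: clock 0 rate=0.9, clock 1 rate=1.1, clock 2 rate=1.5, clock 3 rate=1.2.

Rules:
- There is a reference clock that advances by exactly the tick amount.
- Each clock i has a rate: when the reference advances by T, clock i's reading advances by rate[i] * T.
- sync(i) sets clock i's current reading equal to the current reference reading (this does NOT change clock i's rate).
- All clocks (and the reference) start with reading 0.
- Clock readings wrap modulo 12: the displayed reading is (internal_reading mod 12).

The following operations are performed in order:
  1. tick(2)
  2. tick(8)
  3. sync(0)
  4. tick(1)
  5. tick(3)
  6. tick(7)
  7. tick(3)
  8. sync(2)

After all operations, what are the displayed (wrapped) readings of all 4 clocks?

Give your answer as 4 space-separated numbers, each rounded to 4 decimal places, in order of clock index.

After op 1 tick(2): ref=2.0000 raw=[1.8000 2.2000 3.0000 2.4000]
After op 2 tick(8): ref=10.0000 raw=[9.0000 11.0000 15.0000 12.0000]
After op 3 sync(0): ref=10.0000 raw=[10.0000 11.0000 15.0000 12.0000]
After op 4 tick(1): ref=11.0000 raw=[10.9000 12.1000 16.5000 13.2000]
After op 5 tick(3): ref=14.0000 raw=[13.6000 15.4000 21.0000 16.8000]
After op 6 tick(7): ref=21.0000 raw=[19.9000 23.1000 31.5000 25.2000]
After op 7 tick(3): ref=24.0000 raw=[22.6000 26.4000 36.0000 28.8000]
After op 8 sync(2): ref=24.0000 raw=[22.6000 26.4000 24.0000 28.8000]
Wrap final raw readings (mod 12): 22.6000 mod 12 = 10.6000; 26.4000 mod 12 = 2.4000; 24.0000 mod 12 = 0.0000; 28.8000 mod 12 = 4.8000

Answer: 10.6000 2.4000 0.0000 4.8000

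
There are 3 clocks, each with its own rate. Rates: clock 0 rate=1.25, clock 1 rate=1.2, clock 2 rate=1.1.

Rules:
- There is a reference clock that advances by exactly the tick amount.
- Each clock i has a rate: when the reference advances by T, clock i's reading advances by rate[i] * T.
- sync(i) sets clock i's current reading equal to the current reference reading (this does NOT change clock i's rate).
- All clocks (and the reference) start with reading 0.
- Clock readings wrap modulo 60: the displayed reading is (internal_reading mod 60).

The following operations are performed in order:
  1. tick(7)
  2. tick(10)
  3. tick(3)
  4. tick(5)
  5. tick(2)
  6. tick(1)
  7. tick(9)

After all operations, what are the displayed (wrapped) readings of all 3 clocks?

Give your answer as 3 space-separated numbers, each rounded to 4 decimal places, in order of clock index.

Answer: 46.2500 44.4000 40.7000

Derivation:
After op 1 tick(7): ref=7.0000 raw=[8.7500 8.4000 7.7000]
After op 2 tick(10): ref=17.0000 raw=[21.2500 20.4000 18.7000]
After op 3 tick(3): ref=20.0000 raw=[25.0000 24.0000 22.0000]
After op 4 tick(5): ref=25.0000 raw=[31.2500 30.0000 27.5000]
After op 5 tick(2): ref=27.0000 raw=[33.7500 32.4000 29.7000]
After op 6 tick(1): ref=28.0000 raw=[35.0000 33.6000 30.8000]
After op 7 tick(9): ref=37.0000 raw=[46.2500 44.4000 40.7000]
Wrap final raw readings (mod 60): 46.2500 mod 60 = 46.2500; 44.4000 mod 60 = 44.4000; 40.7000 mod 60 = 40.7000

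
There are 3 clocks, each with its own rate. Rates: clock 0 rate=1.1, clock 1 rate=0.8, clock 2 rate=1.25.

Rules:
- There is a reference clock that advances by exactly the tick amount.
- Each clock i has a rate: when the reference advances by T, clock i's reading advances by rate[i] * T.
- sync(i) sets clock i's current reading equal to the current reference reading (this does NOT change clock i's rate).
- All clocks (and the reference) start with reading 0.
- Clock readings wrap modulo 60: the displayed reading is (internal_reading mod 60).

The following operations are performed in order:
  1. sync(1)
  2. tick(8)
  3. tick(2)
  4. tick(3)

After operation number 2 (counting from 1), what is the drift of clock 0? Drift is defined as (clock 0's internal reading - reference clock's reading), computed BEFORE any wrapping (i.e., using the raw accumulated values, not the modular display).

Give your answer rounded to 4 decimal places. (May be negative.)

Answer: 0.8000

Derivation:
After op 1 sync(1): ref=0.0000 raw=[0.0000 0.0000 0.0000]
After op 2 tick(8): ref=8.0000 raw=[8.8000 6.4000 10.0000]
Drift of clock 0 after op 2: 8.8000 - 8.0000 = 0.8000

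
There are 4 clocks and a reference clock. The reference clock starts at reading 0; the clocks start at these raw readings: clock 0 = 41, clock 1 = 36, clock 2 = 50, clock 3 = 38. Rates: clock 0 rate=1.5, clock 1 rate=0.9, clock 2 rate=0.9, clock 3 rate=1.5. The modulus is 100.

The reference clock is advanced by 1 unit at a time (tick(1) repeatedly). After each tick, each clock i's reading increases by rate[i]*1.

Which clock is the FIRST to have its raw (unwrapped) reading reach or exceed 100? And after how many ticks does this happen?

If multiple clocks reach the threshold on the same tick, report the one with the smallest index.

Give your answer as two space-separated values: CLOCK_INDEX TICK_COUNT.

Answer: 0 40

Derivation:
clock 0: start=41, rate=1.5, needs 100-41 = 59; ticks = ceil(59/1.5) = ceil(39.3333) = 40; reading at tick 40 = 41 + 1.5*40 = 101.0000
clock 1: start=36, rate=0.9, needs 100-36 = 64; ticks = ceil(64/0.9) = ceil(71.1111) = 72; reading at tick 72 = 36 + 0.9*72 = 100.8000
clock 2: start=50, rate=0.9, needs 100-50 = 50; ticks = ceil(50/0.9) = ceil(55.5556) = 56; reading at tick 56 = 50 + 0.9*56 = 100.4000
clock 3: start=38, rate=1.5, needs 100-38 = 62; ticks = ceil(62/1.5) = ceil(41.3333) = 42; reading at tick 42 = 38 + 1.5*42 = 101.0000
Minimum tick count = 40; winners = [0]; smallest index = 0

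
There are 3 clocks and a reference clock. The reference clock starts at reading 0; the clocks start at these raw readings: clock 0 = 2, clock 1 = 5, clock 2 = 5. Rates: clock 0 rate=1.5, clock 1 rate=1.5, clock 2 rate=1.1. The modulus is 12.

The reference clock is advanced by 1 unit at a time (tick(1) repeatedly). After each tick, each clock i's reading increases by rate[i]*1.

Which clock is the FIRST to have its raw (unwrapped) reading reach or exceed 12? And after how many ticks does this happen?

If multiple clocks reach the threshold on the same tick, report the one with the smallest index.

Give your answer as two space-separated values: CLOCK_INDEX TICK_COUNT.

clock 0: start=2, rate=1.5, needs 12-2 = 10; ticks = ceil(10/1.5) = ceil(6.6667) = 7; reading at tick 7 = 2 + 1.5*7 = 12.5000
clock 1: start=5, rate=1.5, needs 12-5 = 7; ticks = ceil(7/1.5) = ceil(4.6667) = 5; reading at tick 5 = 5 + 1.5*5 = 12.5000
clock 2: start=5, rate=1.1, needs 12-5 = 7; ticks = ceil(7/1.1) = ceil(6.3636) = 7; reading at tick 7 = 5 + 1.1*7 = 12.7000
Minimum tick count = 5; winners = [1]; smallest index = 1

Answer: 1 5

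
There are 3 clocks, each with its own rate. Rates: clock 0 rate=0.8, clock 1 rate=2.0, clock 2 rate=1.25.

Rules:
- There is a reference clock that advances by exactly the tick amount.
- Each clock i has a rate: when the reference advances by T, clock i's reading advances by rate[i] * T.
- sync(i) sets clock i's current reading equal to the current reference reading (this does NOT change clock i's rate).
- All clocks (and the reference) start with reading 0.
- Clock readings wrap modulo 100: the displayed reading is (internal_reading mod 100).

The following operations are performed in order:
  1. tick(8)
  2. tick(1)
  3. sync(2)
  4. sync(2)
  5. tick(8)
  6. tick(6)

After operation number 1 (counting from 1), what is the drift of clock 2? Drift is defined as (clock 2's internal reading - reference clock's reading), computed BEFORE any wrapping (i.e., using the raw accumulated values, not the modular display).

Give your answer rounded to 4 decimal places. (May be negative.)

After op 1 tick(8): ref=8.0000 raw=[6.4000 16.0000 10.0000]
Drift of clock 2 after op 1: 10.0000 - 8.0000 = 2.0000

Answer: 2.0000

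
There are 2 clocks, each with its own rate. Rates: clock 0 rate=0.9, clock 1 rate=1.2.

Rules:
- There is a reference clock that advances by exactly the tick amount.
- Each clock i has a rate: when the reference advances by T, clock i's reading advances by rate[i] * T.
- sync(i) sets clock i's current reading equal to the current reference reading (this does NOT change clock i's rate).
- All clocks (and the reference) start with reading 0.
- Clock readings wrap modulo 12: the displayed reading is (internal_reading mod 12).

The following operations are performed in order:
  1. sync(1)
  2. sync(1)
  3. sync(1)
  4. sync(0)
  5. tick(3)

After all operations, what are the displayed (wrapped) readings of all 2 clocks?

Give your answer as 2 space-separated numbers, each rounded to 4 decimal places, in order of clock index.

Answer: 2.7000 3.6000

Derivation:
After op 1 sync(1): ref=0.0000 raw=[0.0000 0.0000]
After op 2 sync(1): ref=0.0000 raw=[0.0000 0.0000]
After op 3 sync(1): ref=0.0000 raw=[0.0000 0.0000]
After op 4 sync(0): ref=0.0000 raw=[0.0000 0.0000]
After op 5 tick(3): ref=3.0000 raw=[2.7000 3.6000]
Wrap final raw readings (mod 12): 2.7000 mod 12 = 2.7000; 3.6000 mod 12 = 3.6000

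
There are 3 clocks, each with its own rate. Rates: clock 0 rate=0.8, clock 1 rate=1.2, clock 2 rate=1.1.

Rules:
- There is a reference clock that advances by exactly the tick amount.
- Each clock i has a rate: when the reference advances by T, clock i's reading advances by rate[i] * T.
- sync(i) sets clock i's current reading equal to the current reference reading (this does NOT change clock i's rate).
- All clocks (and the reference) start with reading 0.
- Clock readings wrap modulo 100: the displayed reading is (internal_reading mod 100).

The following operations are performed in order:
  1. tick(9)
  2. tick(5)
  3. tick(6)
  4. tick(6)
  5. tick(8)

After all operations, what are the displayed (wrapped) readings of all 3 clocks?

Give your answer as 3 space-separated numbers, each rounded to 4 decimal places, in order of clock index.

Answer: 27.2000 40.8000 37.4000

Derivation:
After op 1 tick(9): ref=9.0000 raw=[7.2000 10.8000 9.9000]
After op 2 tick(5): ref=14.0000 raw=[11.2000 16.8000 15.4000]
After op 3 tick(6): ref=20.0000 raw=[16.0000 24.0000 22.0000]
After op 4 tick(6): ref=26.0000 raw=[20.8000 31.2000 28.6000]
After op 5 tick(8): ref=34.0000 raw=[27.2000 40.8000 37.4000]
Wrap final raw readings (mod 100): 27.2000 mod 100 = 27.2000; 40.8000 mod 100 = 40.8000; 37.4000 mod 100 = 37.4000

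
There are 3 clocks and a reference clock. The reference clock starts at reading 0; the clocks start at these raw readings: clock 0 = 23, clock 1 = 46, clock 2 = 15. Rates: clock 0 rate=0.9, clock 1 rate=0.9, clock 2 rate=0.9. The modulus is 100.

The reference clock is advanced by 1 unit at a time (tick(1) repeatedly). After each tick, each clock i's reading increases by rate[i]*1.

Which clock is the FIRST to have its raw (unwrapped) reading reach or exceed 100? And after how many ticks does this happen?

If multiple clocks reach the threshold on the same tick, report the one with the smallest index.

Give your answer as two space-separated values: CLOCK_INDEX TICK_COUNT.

clock 0: start=23, rate=0.9, needs 100-23 = 77; ticks = ceil(77/0.9) = ceil(85.5556) = 86; reading at tick 86 = 23 + 0.9*86 = 100.4000
clock 1: start=46, rate=0.9, needs 100-46 = 54; ticks = ceil(54/0.9) = ceil(60.0000) = 60; reading at tick 60 = 46 + 0.9*60 = 100.0000
clock 2: start=15, rate=0.9, needs 100-15 = 85; ticks = ceil(85/0.9) = ceil(94.4444) = 95; reading at tick 95 = 15 + 0.9*95 = 100.5000
Minimum tick count = 60; winners = [1]; smallest index = 1

Answer: 1 60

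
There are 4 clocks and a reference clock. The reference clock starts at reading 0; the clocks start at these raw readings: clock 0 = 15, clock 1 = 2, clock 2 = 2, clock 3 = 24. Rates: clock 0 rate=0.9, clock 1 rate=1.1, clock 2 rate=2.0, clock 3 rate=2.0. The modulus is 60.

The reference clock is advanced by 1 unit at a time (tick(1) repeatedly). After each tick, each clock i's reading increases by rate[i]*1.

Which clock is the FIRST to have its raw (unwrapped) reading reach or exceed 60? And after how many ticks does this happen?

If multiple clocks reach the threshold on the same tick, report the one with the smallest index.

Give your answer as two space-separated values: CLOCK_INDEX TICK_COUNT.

clock 0: start=15, rate=0.9, needs 60-15 = 45; ticks = ceil(45/0.9) = ceil(50.0000) = 50; reading at tick 50 = 15 + 0.9*50 = 60.0000
clock 1: start=2, rate=1.1, needs 60-2 = 58; ticks = ceil(58/1.1) = ceil(52.7273) = 53; reading at tick 53 = 2 + 1.1*53 = 60.3000
clock 2: start=2, rate=2.0, needs 60-2 = 58; ticks = ceil(58/2.0) = ceil(29.0000) = 29; reading at tick 29 = 2 + 2.0*29 = 60.0000
clock 3: start=24, rate=2.0, needs 60-24 = 36; ticks = ceil(36/2.0) = ceil(18.0000) = 18; reading at tick 18 = 24 + 2.0*18 = 60.0000
Minimum tick count = 18; winners = [3]; smallest index = 3

Answer: 3 18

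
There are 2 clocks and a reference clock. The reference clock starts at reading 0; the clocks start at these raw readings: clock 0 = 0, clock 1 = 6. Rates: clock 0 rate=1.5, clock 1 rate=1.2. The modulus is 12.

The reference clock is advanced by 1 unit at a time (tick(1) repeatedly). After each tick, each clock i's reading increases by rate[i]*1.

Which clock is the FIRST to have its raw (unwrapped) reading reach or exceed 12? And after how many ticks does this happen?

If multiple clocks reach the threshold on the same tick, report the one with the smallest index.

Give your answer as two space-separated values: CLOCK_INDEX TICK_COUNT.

clock 0: start=0, rate=1.5, needs 12-0 = 12; ticks = ceil(12/1.5) = ceil(8.0000) = 8; reading at tick 8 = 0 + 1.5*8 = 12.0000
clock 1: start=6, rate=1.2, needs 12-6 = 6; ticks = ceil(6/1.2) = ceil(5.0000) = 5; reading at tick 5 = 6 + 1.2*5 = 12.0000
Minimum tick count = 5; winners = [1]; smallest index = 1

Answer: 1 5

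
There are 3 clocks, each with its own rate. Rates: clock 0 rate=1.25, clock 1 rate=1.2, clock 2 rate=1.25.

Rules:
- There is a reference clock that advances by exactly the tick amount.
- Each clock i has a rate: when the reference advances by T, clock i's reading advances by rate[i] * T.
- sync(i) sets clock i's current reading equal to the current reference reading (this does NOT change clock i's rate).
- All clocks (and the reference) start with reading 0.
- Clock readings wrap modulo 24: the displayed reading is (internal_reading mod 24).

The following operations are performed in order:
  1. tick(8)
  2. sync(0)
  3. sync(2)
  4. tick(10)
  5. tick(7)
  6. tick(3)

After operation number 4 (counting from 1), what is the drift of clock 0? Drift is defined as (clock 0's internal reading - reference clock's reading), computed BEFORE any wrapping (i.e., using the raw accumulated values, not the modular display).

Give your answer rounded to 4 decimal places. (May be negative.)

After op 1 tick(8): ref=8.0000 raw=[10.0000 9.6000 10.0000]
After op 2 sync(0): ref=8.0000 raw=[8.0000 9.6000 10.0000]
After op 3 sync(2): ref=8.0000 raw=[8.0000 9.6000 8.0000]
After op 4 tick(10): ref=18.0000 raw=[20.5000 21.6000 20.5000]
Drift of clock 0 after op 4: 20.5000 - 18.0000 = 2.5000

Answer: 2.5000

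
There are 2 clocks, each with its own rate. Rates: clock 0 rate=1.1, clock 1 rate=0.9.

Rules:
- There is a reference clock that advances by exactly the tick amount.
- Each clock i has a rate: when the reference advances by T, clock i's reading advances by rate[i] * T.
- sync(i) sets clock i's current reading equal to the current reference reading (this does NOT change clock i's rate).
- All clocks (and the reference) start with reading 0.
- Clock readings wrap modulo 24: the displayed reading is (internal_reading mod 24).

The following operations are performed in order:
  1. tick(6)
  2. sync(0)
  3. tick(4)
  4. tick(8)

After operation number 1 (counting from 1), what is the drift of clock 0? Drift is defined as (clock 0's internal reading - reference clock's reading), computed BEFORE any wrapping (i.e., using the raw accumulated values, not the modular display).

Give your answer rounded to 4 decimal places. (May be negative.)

Answer: 0.6000

Derivation:
After op 1 tick(6): ref=6.0000 raw=[6.6000 5.4000]
Drift of clock 0 after op 1: 6.6000 - 6.0000 = 0.6000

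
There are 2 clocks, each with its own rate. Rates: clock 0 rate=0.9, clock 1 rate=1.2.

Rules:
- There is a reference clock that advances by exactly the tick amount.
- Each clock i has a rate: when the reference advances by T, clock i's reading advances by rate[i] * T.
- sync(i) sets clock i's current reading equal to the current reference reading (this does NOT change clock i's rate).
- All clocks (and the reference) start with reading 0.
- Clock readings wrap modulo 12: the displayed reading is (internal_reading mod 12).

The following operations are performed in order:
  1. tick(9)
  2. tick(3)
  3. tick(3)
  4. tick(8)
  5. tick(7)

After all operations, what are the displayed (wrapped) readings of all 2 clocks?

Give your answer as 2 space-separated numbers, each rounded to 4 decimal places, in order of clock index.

Answer: 3.0000 0.0000

Derivation:
After op 1 tick(9): ref=9.0000 raw=[8.1000 10.8000]
After op 2 tick(3): ref=12.0000 raw=[10.8000 14.4000]
After op 3 tick(3): ref=15.0000 raw=[13.5000 18.0000]
After op 4 tick(8): ref=23.0000 raw=[20.7000 27.6000]
After op 5 tick(7): ref=30.0000 raw=[27.0000 36.0000]
Wrap final raw readings (mod 12): 27.0000 mod 12 = 3.0000; 36.0000 mod 12 = 0.0000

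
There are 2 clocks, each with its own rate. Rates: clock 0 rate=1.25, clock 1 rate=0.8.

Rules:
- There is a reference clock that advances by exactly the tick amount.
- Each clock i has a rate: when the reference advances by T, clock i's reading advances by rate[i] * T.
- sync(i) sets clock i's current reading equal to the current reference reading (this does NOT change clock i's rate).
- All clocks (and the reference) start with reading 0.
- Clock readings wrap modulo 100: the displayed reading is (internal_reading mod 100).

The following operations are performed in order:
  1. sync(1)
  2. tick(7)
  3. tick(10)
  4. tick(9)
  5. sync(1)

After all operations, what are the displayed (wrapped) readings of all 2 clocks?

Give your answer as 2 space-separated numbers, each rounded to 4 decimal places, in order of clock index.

Answer: 32.5000 26.0000

Derivation:
After op 1 sync(1): ref=0.0000 raw=[0.0000 0.0000]
After op 2 tick(7): ref=7.0000 raw=[8.7500 5.6000]
After op 3 tick(10): ref=17.0000 raw=[21.2500 13.6000]
After op 4 tick(9): ref=26.0000 raw=[32.5000 20.8000]
After op 5 sync(1): ref=26.0000 raw=[32.5000 26.0000]
Wrap final raw readings (mod 100): 32.5000 mod 100 = 32.5000; 26.0000 mod 100 = 26.0000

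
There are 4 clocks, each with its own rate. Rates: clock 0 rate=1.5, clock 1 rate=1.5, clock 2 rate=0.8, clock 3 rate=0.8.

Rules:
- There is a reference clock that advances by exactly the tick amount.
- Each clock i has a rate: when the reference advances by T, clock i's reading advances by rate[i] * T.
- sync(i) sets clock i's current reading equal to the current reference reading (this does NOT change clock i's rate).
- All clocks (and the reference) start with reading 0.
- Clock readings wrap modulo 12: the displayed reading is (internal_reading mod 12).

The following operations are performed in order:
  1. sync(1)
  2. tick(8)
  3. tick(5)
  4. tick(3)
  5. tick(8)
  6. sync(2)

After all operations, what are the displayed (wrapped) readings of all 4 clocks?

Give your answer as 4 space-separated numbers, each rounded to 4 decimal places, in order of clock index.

After op 1 sync(1): ref=0.0000 raw=[0.0000 0.0000 0.0000 0.0000]
After op 2 tick(8): ref=8.0000 raw=[12.0000 12.0000 6.4000 6.4000]
After op 3 tick(5): ref=13.0000 raw=[19.5000 19.5000 10.4000 10.4000]
After op 4 tick(3): ref=16.0000 raw=[24.0000 24.0000 12.8000 12.8000]
After op 5 tick(8): ref=24.0000 raw=[36.0000 36.0000 19.2000 19.2000]
After op 6 sync(2): ref=24.0000 raw=[36.0000 36.0000 24.0000 19.2000]
Wrap final raw readings (mod 12): 36.0000 mod 12 = 0.0000; 36.0000 mod 12 = 0.0000; 24.0000 mod 12 = 0.0000; 19.2000 mod 12 = 7.2000

Answer: 0.0000 0.0000 0.0000 7.2000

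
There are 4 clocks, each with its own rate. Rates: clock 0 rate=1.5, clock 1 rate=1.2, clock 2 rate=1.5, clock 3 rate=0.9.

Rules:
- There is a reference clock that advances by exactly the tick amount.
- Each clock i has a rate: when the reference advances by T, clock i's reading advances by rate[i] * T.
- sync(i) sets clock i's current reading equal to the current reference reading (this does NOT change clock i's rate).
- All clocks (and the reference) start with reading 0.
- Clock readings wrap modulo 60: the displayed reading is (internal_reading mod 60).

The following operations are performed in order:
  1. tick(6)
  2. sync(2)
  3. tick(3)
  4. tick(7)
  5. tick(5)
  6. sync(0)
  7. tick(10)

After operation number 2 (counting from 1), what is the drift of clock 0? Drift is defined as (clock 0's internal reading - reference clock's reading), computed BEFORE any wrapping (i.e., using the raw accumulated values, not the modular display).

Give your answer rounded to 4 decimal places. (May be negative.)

After op 1 tick(6): ref=6.0000 raw=[9.0000 7.2000 9.0000 5.4000]
After op 2 sync(2): ref=6.0000 raw=[9.0000 7.2000 6.0000 5.4000]
Drift of clock 0 after op 2: 9.0000 - 6.0000 = 3.0000

Answer: 3.0000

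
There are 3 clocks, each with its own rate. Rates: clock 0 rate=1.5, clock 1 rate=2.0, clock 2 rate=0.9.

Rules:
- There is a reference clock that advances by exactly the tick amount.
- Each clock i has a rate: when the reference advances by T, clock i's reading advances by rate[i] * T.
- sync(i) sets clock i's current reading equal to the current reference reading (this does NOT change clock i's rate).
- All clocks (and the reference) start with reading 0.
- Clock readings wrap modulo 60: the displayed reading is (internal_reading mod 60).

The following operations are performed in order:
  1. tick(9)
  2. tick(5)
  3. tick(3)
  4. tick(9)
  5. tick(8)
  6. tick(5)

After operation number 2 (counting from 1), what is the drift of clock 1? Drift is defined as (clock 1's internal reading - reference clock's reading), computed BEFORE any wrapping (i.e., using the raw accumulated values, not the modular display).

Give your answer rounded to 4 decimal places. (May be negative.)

Answer: 14.0000

Derivation:
After op 1 tick(9): ref=9.0000 raw=[13.5000 18.0000 8.1000]
After op 2 tick(5): ref=14.0000 raw=[21.0000 28.0000 12.6000]
Drift of clock 1 after op 2: 28.0000 - 14.0000 = 14.0000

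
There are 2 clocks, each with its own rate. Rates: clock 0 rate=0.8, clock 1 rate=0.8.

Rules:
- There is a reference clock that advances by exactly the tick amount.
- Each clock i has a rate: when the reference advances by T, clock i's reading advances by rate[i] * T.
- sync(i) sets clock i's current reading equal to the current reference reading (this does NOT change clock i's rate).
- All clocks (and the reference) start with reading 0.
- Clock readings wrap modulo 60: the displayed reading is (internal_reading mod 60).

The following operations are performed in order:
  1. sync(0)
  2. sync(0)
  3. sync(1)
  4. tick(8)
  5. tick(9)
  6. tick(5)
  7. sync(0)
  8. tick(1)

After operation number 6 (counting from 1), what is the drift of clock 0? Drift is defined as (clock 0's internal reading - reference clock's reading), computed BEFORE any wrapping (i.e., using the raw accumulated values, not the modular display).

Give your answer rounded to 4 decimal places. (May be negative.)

Answer: -4.4000

Derivation:
After op 1 sync(0): ref=0.0000 raw=[0.0000 0.0000]
After op 2 sync(0): ref=0.0000 raw=[0.0000 0.0000]
After op 3 sync(1): ref=0.0000 raw=[0.0000 0.0000]
After op 4 tick(8): ref=8.0000 raw=[6.4000 6.4000]
After op 5 tick(9): ref=17.0000 raw=[13.6000 13.6000]
After op 6 tick(5): ref=22.0000 raw=[17.6000 17.6000]
Drift of clock 0 after op 6: 17.6000 - 22.0000 = -4.4000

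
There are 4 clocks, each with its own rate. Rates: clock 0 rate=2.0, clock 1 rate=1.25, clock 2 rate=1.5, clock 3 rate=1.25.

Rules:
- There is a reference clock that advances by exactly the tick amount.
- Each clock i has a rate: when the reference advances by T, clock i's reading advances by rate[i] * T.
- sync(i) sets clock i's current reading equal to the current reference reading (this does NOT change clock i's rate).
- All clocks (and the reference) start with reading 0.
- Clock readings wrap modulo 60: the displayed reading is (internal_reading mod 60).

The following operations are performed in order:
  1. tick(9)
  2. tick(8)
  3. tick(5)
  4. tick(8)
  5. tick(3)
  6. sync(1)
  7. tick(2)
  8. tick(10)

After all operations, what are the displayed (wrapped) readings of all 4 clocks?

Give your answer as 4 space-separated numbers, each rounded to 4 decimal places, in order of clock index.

Answer: 30.0000 48.0000 7.5000 56.2500

Derivation:
After op 1 tick(9): ref=9.0000 raw=[18.0000 11.2500 13.5000 11.2500]
After op 2 tick(8): ref=17.0000 raw=[34.0000 21.2500 25.5000 21.2500]
After op 3 tick(5): ref=22.0000 raw=[44.0000 27.5000 33.0000 27.5000]
After op 4 tick(8): ref=30.0000 raw=[60.0000 37.5000 45.0000 37.5000]
After op 5 tick(3): ref=33.0000 raw=[66.0000 41.2500 49.5000 41.2500]
After op 6 sync(1): ref=33.0000 raw=[66.0000 33.0000 49.5000 41.2500]
After op 7 tick(2): ref=35.0000 raw=[70.0000 35.5000 52.5000 43.7500]
After op 8 tick(10): ref=45.0000 raw=[90.0000 48.0000 67.5000 56.2500]
Wrap final raw readings (mod 60): 90.0000 mod 60 = 30.0000; 48.0000 mod 60 = 48.0000; 67.5000 mod 60 = 7.5000; 56.2500 mod 60 = 56.2500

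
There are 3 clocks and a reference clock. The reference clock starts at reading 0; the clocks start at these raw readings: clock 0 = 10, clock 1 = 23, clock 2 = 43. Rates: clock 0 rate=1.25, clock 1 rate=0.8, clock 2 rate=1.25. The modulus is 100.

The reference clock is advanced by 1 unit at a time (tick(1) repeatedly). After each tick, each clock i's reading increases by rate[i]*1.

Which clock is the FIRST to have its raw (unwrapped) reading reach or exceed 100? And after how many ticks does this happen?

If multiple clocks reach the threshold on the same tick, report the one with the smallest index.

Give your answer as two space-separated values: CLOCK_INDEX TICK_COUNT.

clock 0: start=10, rate=1.25, needs 100-10 = 90; ticks = ceil(90/1.25) = ceil(72.0000) = 72; reading at tick 72 = 10 + 1.25*72 = 100.0000
clock 1: start=23, rate=0.8, needs 100-23 = 77; ticks = ceil(77/0.8) = ceil(96.2500) = 97; reading at tick 97 = 23 + 0.8*97 = 100.6000
clock 2: start=43, rate=1.25, needs 100-43 = 57; ticks = ceil(57/1.25) = ceil(45.6000) = 46; reading at tick 46 = 43 + 1.25*46 = 100.5000
Minimum tick count = 46; winners = [2]; smallest index = 2

Answer: 2 46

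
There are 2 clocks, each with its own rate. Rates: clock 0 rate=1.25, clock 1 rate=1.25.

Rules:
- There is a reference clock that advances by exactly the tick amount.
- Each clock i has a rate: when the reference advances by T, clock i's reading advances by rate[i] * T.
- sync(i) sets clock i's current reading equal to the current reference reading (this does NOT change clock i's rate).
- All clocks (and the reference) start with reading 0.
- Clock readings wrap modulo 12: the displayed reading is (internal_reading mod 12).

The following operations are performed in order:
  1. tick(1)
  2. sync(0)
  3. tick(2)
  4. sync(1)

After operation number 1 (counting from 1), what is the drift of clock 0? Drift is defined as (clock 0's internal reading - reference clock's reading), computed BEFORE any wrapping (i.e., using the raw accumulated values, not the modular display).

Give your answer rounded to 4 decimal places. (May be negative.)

After op 1 tick(1): ref=1.0000 raw=[1.2500 1.2500]
Drift of clock 0 after op 1: 1.2500 - 1.0000 = 0.2500

Answer: 0.2500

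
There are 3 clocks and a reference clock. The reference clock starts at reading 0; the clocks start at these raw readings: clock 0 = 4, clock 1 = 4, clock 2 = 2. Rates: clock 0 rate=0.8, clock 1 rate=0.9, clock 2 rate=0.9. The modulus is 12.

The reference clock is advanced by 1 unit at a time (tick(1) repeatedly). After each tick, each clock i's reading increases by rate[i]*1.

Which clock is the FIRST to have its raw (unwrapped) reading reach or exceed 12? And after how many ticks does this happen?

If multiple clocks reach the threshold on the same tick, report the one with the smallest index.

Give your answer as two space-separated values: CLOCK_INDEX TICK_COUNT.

clock 0: start=4, rate=0.8, needs 12-4 = 8; ticks = ceil(8/0.8) = ceil(10.0000) = 10; reading at tick 10 = 4 + 0.8*10 = 12.0000
clock 1: start=4, rate=0.9, needs 12-4 = 8; ticks = ceil(8/0.9) = ceil(8.8889) = 9; reading at tick 9 = 4 + 0.9*9 = 12.1000
clock 2: start=2, rate=0.9, needs 12-2 = 10; ticks = ceil(10/0.9) = ceil(11.1111) = 12; reading at tick 12 = 2 + 0.9*12 = 12.8000
Minimum tick count = 9; winners = [1]; smallest index = 1

Answer: 1 9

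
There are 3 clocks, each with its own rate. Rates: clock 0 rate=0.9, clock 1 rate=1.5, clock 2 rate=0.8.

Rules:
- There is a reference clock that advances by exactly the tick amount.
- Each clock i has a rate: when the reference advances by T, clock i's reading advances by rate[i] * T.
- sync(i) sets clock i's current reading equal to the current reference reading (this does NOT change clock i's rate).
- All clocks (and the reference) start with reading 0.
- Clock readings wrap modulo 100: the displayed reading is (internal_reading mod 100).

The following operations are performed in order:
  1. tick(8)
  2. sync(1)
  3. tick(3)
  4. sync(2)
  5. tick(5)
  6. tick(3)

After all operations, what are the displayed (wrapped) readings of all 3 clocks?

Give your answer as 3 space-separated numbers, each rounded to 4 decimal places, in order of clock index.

After op 1 tick(8): ref=8.0000 raw=[7.2000 12.0000 6.4000]
After op 2 sync(1): ref=8.0000 raw=[7.2000 8.0000 6.4000]
After op 3 tick(3): ref=11.0000 raw=[9.9000 12.5000 8.8000]
After op 4 sync(2): ref=11.0000 raw=[9.9000 12.5000 11.0000]
After op 5 tick(5): ref=16.0000 raw=[14.4000 20.0000 15.0000]
After op 6 tick(3): ref=19.0000 raw=[17.1000 24.5000 17.4000]
Wrap final raw readings (mod 100): 17.1000 mod 100 = 17.1000; 24.5000 mod 100 = 24.5000; 17.4000 mod 100 = 17.4000

Answer: 17.1000 24.5000 17.4000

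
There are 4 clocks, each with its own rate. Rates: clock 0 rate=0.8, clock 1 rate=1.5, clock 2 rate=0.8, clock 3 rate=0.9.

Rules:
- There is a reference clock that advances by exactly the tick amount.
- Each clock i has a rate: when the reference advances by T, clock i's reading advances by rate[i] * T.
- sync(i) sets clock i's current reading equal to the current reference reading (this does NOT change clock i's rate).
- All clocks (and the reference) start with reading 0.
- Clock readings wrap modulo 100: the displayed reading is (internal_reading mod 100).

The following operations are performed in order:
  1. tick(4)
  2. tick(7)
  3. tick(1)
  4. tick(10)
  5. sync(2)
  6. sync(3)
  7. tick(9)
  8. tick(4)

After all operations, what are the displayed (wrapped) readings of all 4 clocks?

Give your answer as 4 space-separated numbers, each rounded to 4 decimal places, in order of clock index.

Answer: 28.0000 52.5000 32.4000 33.7000

Derivation:
After op 1 tick(4): ref=4.0000 raw=[3.2000 6.0000 3.2000 3.6000]
After op 2 tick(7): ref=11.0000 raw=[8.8000 16.5000 8.8000 9.9000]
After op 3 tick(1): ref=12.0000 raw=[9.6000 18.0000 9.6000 10.8000]
After op 4 tick(10): ref=22.0000 raw=[17.6000 33.0000 17.6000 19.8000]
After op 5 sync(2): ref=22.0000 raw=[17.6000 33.0000 22.0000 19.8000]
After op 6 sync(3): ref=22.0000 raw=[17.6000 33.0000 22.0000 22.0000]
After op 7 tick(9): ref=31.0000 raw=[24.8000 46.5000 29.2000 30.1000]
After op 8 tick(4): ref=35.0000 raw=[28.0000 52.5000 32.4000 33.7000]
Wrap final raw readings (mod 100): 28.0000 mod 100 = 28.0000; 52.5000 mod 100 = 52.5000; 32.4000 mod 100 = 32.4000; 33.7000 mod 100 = 33.7000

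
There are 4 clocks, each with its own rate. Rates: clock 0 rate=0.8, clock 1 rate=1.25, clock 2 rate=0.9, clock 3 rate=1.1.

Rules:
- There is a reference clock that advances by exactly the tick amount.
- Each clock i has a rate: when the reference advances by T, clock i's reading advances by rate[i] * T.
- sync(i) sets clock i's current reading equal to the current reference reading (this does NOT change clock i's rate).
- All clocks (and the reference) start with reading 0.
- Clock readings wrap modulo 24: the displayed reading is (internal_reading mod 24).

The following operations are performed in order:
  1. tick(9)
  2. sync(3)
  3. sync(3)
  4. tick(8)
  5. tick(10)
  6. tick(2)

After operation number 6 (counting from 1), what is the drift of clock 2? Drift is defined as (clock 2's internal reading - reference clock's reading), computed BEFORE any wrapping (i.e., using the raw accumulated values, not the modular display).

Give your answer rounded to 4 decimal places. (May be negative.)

Answer: -2.9000

Derivation:
After op 1 tick(9): ref=9.0000 raw=[7.2000 11.2500 8.1000 9.9000]
After op 2 sync(3): ref=9.0000 raw=[7.2000 11.2500 8.1000 9.0000]
After op 3 sync(3): ref=9.0000 raw=[7.2000 11.2500 8.1000 9.0000]
After op 4 tick(8): ref=17.0000 raw=[13.6000 21.2500 15.3000 17.8000]
After op 5 tick(10): ref=27.0000 raw=[21.6000 33.7500 24.3000 28.8000]
After op 6 tick(2): ref=29.0000 raw=[23.2000 36.2500 26.1000 31.0000]
Drift of clock 2 after op 6: 26.1000 - 29.0000 = -2.9000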